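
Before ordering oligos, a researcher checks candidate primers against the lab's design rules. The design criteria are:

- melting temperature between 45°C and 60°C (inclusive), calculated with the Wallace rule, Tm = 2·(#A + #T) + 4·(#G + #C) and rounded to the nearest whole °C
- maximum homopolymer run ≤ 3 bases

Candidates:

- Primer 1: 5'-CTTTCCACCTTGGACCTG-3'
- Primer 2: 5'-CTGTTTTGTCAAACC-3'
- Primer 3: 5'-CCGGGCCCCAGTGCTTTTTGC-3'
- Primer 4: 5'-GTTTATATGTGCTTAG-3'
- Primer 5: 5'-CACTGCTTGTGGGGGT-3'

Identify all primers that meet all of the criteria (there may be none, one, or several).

Primer 1 only.

Primer 1 (18 nt, A=2 T=6 G=3 C=7): Tm = 2·8 + 4·10 = 56°C ✓; longest run = 3 ✓ — passes.
Primer 2 (15 nt, A=3 T=6 G=2 C=4): Tm = 2·9 + 4·6 = 42°C, outside 45–60°C ✗; longest run = 4, exceeds 3 ✗ — fails.
Primer 3 (21 nt, A=1 T=6 G=6 C=8): Tm = 2·7 + 4·14 = 70°C, outside 45–60°C ✗; longest run = 5, exceeds 3 ✗ — fails.
Primer 4 (16 nt, A=3 T=8 G=4 C=1): Tm = 2·11 + 4·5 = 42°C, outside 45–60°C ✗; longest run = 3 ✓ — fails.
Primer 5 (16 nt, A=1 T=5 G=7 C=3): Tm = 2·6 + 4·10 = 52°C ✓; longest run = 5, exceeds 3 ✗ — fails.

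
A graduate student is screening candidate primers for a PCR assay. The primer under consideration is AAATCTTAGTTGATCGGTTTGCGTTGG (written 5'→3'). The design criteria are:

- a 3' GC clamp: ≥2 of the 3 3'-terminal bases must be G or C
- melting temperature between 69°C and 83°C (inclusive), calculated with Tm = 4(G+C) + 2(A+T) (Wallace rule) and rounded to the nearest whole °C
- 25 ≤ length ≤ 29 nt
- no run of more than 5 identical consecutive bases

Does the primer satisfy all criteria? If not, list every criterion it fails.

Meets all criteria.

Base counts: A=5, T=11, G=8, C=3 (length 27).
GC clamp: 3' end TGG has 2 G/C ✓
Tm: Tm = 2·16 + 4·11 = 76°C ✓
length: length 27 ✓
homopolymer run: longest run = 3 ✓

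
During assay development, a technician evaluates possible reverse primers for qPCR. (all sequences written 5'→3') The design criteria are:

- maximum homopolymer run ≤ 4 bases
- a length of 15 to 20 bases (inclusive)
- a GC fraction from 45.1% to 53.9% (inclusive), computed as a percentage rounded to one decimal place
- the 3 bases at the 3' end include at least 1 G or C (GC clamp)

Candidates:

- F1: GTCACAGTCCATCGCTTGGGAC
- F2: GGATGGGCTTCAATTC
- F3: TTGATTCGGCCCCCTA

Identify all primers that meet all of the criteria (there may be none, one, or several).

F2 only.

F1 (22 nt, A=4 T=5 G=6 C=7): longest run = 3 ✓; length 22, outside 15–20 ✗; GC 13/22 = 59.1%, outside 45.1–53.9% ✗; 3' end GAC has 2 G/C ✓ — fails.
F2 (16 nt, A=3 T=5 G=5 C=3): longest run = 3 ✓; length 16 ✓; GC 8/16 = 50.0% ✓; 3' end TTC has 1 G/C ✓ — passes.
F3 (16 nt, A=2 T=5 G=3 C=6): longest run = 5, exceeds 4 ✗; length 16 ✓; GC 9/16 = 56.3%, outside 45.1–53.9% ✗; 3' end CTA has 1 G/C ✓ — fails.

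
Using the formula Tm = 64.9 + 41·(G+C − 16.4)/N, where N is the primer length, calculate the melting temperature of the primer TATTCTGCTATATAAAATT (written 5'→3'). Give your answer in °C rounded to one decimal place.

36.0°C

Base counts: A=7, T=9, G=1, C=2; G+C = 3, N = 19.
Tm = 64.9 + 41·(3 − 16.4)/19 = 64.9 + -549.40/19 = 36.0°C.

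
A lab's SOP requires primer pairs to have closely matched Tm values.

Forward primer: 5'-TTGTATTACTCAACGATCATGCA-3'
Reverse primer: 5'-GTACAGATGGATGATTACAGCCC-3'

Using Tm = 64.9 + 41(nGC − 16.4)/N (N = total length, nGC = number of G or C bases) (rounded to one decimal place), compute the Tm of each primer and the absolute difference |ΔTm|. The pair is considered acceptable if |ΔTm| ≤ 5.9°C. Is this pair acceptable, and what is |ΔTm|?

Forward: G+C = 8, N = 23 → Tm = 64.9 + 41·(8 − 16.4)/23 = 49.9°C.
Reverse: G+C = 11, N = 23 → Tm = 64.9 + 41·(11 − 16.4)/23 = 55.3°C.
|ΔTm| = |49.9 − 55.3| = 5.4°C, ≤ 5.9°C.

|ΔTm| = 5.4°C; the pair is acceptable.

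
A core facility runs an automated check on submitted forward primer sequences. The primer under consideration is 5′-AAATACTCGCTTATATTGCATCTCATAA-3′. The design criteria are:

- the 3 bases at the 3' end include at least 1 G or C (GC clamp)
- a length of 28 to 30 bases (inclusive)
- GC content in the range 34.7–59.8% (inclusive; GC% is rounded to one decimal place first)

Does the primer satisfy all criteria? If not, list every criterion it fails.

Fails: GC clamp, GC content.

Base counts: A=10, T=10, G=2, C=6 (length 28).
GC clamp: 3' end TAA has 0 G/C, need ≥1 ✗
length: length 28 ✓
GC content: GC 8/28 = 28.6%, outside 34.7–59.8% ✗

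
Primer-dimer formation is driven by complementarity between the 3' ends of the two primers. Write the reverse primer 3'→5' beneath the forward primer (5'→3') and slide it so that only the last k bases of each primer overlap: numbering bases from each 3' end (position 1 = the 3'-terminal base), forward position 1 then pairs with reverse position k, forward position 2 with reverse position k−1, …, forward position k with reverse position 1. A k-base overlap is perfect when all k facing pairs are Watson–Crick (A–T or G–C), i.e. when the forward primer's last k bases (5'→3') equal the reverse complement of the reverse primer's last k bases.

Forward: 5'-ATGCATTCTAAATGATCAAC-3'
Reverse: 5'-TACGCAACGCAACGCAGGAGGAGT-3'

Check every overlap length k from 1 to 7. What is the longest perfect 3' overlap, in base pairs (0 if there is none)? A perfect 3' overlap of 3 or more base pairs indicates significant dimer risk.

Longest perfect overlap: 2 complementary base pairs; below the dimer-risk threshold (threshold 3).

Last 7 bases (5'→3') — forward …GATCAAC, reverse …GAGGAGT.
Reverse complement of the reverse primer's last 7 bases: ACTCCTC; its first k bases are the reverse complement of the reverse primer's last k bases, so a perfect k-base overlap needs the forward primer's last k bases to equal them.
Comparing (forward last k vs required): k=1: C vs A ✗; k=2: AC vs AC ✓; k=3: AAC vs ACT ✗; k=4: CAAC vs ACTC ✗; k=5: TCAAC vs ACTCC ✗; k=6: ATCAAC vs ACTCCT ✗; k=7: GATCAAC vs ACTCCTC ✗.
Only k = 2 is perfect, so the longest perfect 3' overlap is 2.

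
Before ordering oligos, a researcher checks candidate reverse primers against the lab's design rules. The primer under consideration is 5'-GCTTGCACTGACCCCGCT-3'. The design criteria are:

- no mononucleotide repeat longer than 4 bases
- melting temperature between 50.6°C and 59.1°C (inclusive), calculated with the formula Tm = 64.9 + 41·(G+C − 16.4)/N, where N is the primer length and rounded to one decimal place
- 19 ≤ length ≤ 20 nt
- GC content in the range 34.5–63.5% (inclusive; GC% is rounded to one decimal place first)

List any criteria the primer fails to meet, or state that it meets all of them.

Base counts: A=2, T=4, G=4, C=8 (length 18).
homopolymer run: longest run = 4 ✓
Tm: Tm = 64.9 + 41·(12 − 16.4)/18 = 54.9°C ✓
length: length 18, outside 19–20 ✗
GC content: GC 12/18 = 66.7%, outside 34.5–63.5% ✗

Fails: length, GC content.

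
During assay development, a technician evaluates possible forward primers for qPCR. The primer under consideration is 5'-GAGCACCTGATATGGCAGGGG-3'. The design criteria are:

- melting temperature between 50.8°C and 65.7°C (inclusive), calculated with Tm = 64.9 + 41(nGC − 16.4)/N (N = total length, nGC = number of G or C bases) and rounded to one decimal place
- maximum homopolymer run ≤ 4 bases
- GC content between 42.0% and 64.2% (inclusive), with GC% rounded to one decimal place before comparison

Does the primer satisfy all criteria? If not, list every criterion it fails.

Base counts: A=5, T=3, G=9, C=4 (length 21).
Tm: Tm = 64.9 + 41·(13 − 16.4)/21 = 58.3°C ✓
homopolymer run: longest run = 4 ✓
GC content: GC 13/21 = 61.9% ✓

Meets all criteria.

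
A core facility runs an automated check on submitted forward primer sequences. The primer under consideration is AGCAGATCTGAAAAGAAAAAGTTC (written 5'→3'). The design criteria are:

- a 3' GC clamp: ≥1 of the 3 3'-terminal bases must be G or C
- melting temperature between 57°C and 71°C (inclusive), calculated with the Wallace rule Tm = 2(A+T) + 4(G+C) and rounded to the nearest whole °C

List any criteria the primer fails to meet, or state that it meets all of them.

Meets all criteria.

Base counts: A=12, T=4, G=5, C=3 (length 24).
GC clamp: 3' end TTC has 1 G/C ✓
Tm: Tm = 2·16 + 4·8 = 64°C ✓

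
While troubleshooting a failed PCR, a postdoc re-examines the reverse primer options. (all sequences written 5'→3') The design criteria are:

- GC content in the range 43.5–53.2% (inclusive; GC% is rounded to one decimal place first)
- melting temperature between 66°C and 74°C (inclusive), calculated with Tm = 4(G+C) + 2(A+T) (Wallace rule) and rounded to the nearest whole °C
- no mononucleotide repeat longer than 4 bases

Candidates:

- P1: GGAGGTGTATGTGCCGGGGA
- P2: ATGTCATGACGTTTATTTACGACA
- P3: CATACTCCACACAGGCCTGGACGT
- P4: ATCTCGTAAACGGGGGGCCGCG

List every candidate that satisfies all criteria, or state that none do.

P1 (20 nt, A=3 T=4 G=11 C=2): GC 13/20 = 65.0%, outside 43.5–53.2% ✗; Tm = 2·7 + 4·13 = 66°C ✓; longest run = 4 ✓ — fails.
P2 (24 nt, A=7 T=9 G=4 C=4): GC 8/24 = 33.3%, outside 43.5–53.2% ✗; Tm = 2·16 + 4·8 = 64°C, outside 66–74°C ✗; longest run = 3 ✓ — fails.
P3 (24 nt, A=6 T=4 G=5 C=9): GC 14/24 = 58.3%, outside 43.5–53.2% ✗; Tm = 2·10 + 4·14 = 76°C, outside 66–74°C ✗; longest run = 2 ✓ — fails.
P4 (22 nt, A=4 T=3 G=9 C=6): GC 15/22 = 68.2%, outside 43.5–53.2% ✗; Tm = 2·7 + 4·15 = 74°C ✓; longest run = 6, exceeds 4 ✗ — fails.

None of the candidates satisfy all criteria.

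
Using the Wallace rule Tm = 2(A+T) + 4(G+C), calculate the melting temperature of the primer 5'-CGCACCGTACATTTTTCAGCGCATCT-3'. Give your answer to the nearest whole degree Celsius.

Base counts: A=5, T=8, G=4, C=9 (length 26).
Tm = 2·(5+8) + 4·(4+9) = 2·13 + 4·13 = 26 + 52 = 78°C.

78°C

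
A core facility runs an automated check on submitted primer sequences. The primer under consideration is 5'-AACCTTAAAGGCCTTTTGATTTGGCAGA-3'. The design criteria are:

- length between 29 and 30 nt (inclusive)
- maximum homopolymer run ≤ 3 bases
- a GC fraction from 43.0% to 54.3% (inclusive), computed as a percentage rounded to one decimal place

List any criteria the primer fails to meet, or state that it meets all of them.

Base counts: A=8, T=9, G=6, C=5 (length 28).
length: length 28, outside 29–30 ✗
homopolymer run: longest run = 4, exceeds 3 ✗
GC content: GC 11/28 = 39.3%, outside 43.0–54.3% ✗

Fails: length, homopolymer run, GC content.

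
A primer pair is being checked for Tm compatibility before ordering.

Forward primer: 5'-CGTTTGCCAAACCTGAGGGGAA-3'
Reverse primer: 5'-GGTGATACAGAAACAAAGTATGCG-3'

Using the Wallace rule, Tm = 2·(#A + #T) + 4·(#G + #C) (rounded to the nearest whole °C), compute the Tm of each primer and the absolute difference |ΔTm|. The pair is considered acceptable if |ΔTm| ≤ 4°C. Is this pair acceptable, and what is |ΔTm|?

Forward: A=6 T=4 G=7 C=5 → Tm = 2·10 + 4·12 = 68°C.
Reverse: A=10 T=4 G=7 C=3 → Tm = 2·14 + 4·10 = 68°C.
|ΔTm| = |68 − 68| = 0°C, ≤ 4°C.

|ΔTm| = 0°C; the pair is acceptable.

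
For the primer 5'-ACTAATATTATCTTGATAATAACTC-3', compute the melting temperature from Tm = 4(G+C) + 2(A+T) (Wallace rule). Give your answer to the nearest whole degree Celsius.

Base counts: A=10, T=10, G=1, C=4 (length 25).
Tm = 2·(10+10) + 4·(1+4) = 2·20 + 4·5 = 40 + 20 = 60°C.

60°C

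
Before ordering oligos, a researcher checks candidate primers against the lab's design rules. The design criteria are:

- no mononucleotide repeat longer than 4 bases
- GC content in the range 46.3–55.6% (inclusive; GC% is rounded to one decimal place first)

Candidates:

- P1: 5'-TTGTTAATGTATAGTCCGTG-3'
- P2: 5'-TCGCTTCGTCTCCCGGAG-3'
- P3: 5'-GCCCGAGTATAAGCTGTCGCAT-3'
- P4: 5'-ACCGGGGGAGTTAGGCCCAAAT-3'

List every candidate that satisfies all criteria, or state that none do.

P1 (20 nt, A=4 T=9 G=5 C=2): longest run = 2 ✓; GC 7/20 = 35.0%, outside 46.3–55.6% ✗ — fails.
P2 (18 nt, A=1 T=5 G=5 C=7): longest run = 3 ✓; GC 12/18 = 66.7%, outside 46.3–55.6% ✗ — fails.
P3 (22 nt, A=5 T=5 G=6 C=6): longest run = 3 ✓; GC 12/22 = 54.5% ✓ — passes.
P4 (22 nt, A=6 T=3 G=8 C=5): longest run = 5, exceeds 4 ✗; GC 13/22 = 59.1%, outside 46.3–55.6% ✗ — fails.

P3 only.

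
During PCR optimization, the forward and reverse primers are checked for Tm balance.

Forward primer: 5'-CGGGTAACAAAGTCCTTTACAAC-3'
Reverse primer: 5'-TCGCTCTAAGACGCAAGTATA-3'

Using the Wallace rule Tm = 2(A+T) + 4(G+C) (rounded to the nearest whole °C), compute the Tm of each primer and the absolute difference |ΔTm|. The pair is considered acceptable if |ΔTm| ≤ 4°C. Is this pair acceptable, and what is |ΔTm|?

|ΔTm| = 6°C; the pair is not acceptable.

Forward: A=8 T=5 G=4 C=6 → Tm = 2·13 + 4·10 = 66°C.
Reverse: A=7 T=5 G=4 C=5 → Tm = 2·12 + 4·9 = 60°C.
|ΔTm| = |66 − 60| = 6°C, > 4°C.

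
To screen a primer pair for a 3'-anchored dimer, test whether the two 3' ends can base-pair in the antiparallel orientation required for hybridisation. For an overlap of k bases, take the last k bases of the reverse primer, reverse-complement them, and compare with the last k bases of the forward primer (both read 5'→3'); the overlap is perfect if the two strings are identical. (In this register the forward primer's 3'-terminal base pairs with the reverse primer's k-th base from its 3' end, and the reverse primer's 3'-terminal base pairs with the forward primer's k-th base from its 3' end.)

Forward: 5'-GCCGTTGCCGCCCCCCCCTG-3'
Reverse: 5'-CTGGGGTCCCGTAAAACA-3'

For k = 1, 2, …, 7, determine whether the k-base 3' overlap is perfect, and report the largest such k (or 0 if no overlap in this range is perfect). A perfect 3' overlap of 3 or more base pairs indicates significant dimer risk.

Last 7 bases (5'→3') — forward …CCCCCTG, reverse …TAAAACA.
Reverse complement of the reverse primer's last 7 bases: TGTTTTA; its first k bases are the reverse complement of the reverse primer's last k bases, so a perfect k-base overlap needs the forward primer's last k bases to equal them.
Comparing (forward last k vs required): k=1: G vs T ✗; k=2: TG vs TG ✓; k=3: CTG vs TGT ✗; k=4: CCTG vs TGTT ✗; k=5: CCCTG vs TGTTT ✗; k=6: CCCCTG vs TGTTTT ✗; k=7: CCCCCTG vs TGTTTTA ✗.
Only k = 2 is perfect, so the longest perfect 3' overlap is 2.

Longest perfect overlap: 2 complementary base pairs; below the dimer-risk threshold (threshold 3).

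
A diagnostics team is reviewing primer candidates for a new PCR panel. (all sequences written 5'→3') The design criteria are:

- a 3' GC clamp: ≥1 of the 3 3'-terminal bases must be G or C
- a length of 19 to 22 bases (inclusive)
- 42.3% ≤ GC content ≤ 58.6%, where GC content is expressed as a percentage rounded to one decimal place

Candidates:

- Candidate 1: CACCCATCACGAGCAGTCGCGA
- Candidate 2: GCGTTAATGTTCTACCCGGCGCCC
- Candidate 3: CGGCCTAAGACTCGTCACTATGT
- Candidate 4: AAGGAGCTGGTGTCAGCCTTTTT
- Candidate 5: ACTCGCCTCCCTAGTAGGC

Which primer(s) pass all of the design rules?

Candidate 1 (22 nt, A=6 T=2 G=5 C=9): 3' end CGA has 2 G/C ✓; length 22 ✓; GC 14/22 = 63.6%, outside 42.3–58.6% ✗ — fails.
Candidate 2 (24 nt, A=3 T=6 G=6 C=9): 3' end CCC has 3 G/C ✓; length 24, outside 19–22 ✗; GC 15/24 = 62.5%, outside 42.3–58.6% ✗ — fails.
Candidate 3 (23 nt, A=5 T=6 G=5 C=7): 3' end TGT has 1 G/C ✓; length 23, outside 19–22 ✗; GC 12/23 = 52.2% ✓ — fails.
Candidate 4 (23 nt, A=4 T=8 G=7 C=4): 3' end TTT has 0 G/C, need ≥1 ✗; length 23, outside 19–22 ✗; GC 11/23 = 47.8% ✓ — fails.
Candidate 5 (19 nt, A=3 T=4 G=4 C=8): 3' end GGC has 3 G/C ✓; length 19 ✓; GC 12/19 = 63.2%, outside 42.3–58.6% ✗ — fails.

None of the candidates satisfy all criteria.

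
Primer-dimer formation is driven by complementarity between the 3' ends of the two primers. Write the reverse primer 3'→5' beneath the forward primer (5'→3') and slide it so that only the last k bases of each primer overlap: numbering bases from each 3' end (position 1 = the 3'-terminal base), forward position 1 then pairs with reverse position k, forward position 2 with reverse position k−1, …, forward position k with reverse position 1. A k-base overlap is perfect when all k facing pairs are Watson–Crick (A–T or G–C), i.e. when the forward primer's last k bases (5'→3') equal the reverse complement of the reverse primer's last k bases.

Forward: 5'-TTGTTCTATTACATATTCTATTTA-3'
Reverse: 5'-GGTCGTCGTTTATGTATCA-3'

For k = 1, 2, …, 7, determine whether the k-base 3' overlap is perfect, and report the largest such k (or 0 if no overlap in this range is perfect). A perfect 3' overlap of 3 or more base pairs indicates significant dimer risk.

Last 7 bases (5'→3') — forward …CTATTTA, reverse …TGTATCA.
Reverse complement of the reverse primer's last 7 bases: TGATACA; its first k bases are the reverse complement of the reverse primer's last k bases, so a perfect k-base overlap needs the forward primer's last k bases to equal them.
Comparing (forward last k vs required): k=1: A vs T ✗; k=2: TA vs TG ✗; k=3: TTA vs TGA ✗; k=4: TTTA vs TGAT ✗; k=5: ATTTA vs TGATA ✗; k=6: TATTTA vs TGATAC ✗; k=7: CTATTTA vs TGATACA ✗.
No overlap length from 1 to 7 is perfect, so the longest perfect 3' overlap is 0.

Longest perfect overlap: 0 complementary base pairs; below the dimer-risk threshold (threshold 3).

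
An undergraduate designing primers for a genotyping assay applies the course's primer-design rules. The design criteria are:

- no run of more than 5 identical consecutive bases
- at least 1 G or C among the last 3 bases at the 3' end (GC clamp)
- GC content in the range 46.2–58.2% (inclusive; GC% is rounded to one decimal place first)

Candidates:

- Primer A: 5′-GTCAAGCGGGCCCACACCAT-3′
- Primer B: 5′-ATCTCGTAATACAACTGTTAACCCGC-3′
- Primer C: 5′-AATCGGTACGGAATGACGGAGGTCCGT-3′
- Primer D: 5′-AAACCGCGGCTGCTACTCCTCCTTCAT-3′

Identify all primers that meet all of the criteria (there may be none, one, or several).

Primer C and Primer D.

Primer A (20 nt, A=5 T=2 G=5 C=8): longest run = 3 ✓; 3' end CAT has 1 G/C ✓; GC 13/20 = 65.0%, outside 46.2–58.2% ✗ — fails.
Primer B (26 nt, A=8 T=7 G=3 C=8): longest run = 3 ✓; 3' end CGC has 3 G/C ✓; GC 11/26 = 42.3%, outside 46.2–58.2% ✗ — fails.
Primer C (27 nt, A=7 T=5 G=10 C=5): longest run = 2 ✓; 3' end CGT has 2 G/C ✓; GC 15/27 = 55.6% ✓ — passes.
Primer D (27 nt, A=5 T=7 G=4 C=11): longest run = 3 ✓; 3' end CAT has 1 G/C ✓; GC 15/27 = 55.6% ✓ — passes.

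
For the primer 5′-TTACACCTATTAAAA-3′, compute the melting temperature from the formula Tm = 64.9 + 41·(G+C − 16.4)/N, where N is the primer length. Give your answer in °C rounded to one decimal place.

Base counts: A=7, T=5, G=0, C=3; G+C = 3, N = 15.
Tm = 64.9 + 41·(3 − 16.4)/15 = 64.9 + -549.40/15 = 28.3°C.

28.3°C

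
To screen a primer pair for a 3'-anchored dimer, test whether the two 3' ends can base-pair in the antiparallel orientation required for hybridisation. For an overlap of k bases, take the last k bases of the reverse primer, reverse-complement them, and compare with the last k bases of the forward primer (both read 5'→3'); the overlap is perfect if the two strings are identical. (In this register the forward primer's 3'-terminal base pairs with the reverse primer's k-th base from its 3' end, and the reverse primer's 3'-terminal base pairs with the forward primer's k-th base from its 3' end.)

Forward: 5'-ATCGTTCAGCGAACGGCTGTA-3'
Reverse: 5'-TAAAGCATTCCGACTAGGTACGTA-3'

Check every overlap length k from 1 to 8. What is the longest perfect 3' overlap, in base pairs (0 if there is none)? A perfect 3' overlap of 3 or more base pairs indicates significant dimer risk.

Last 8 bases (5'→3') — forward …CGGCTGTA, reverse …GGTACGTA.
Reverse complement of the reverse primer's last 8 bases: TACGTACC; its first k bases are the reverse complement of the reverse primer's last k bases, so a perfect k-base overlap needs the forward primer's last k bases to equal them.
Comparing (forward last k vs required): k=1: A vs T ✗; k=2: TA vs TA ✓; k=3: GTA vs TAC ✗; k=4: TGTA vs TACG ✗; k=5: CTGTA vs TACGT ✗; k=6: GCTGTA vs TACGTA ✗; k=7: GGCTGTA vs TACGTAC ✗; k=8: CGGCTGTA vs TACGTACC ✗.
Only k = 2 is perfect, so the longest perfect 3' overlap is 2.

Longest perfect overlap: 2 complementary base pairs; below the dimer-risk threshold (threshold 3).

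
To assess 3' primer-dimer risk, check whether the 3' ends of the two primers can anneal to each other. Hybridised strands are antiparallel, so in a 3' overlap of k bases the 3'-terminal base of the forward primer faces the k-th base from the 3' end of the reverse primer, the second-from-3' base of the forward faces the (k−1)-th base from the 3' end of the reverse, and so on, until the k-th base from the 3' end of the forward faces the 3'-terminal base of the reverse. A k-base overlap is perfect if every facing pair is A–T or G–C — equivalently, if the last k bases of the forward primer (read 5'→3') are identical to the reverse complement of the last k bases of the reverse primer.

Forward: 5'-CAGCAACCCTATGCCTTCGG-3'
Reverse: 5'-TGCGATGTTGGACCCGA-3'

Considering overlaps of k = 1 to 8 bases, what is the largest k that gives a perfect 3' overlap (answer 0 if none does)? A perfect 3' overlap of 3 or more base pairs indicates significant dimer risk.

Last 8 bases (5'→3') — forward …GCCTTCGG, reverse …GGACCCGA.
Reverse complement of the reverse primer's last 8 bases: TCGGGTCC; its first k bases are the reverse complement of the reverse primer's last k bases, so a perfect k-base overlap needs the forward primer's last k bases to equal them.
Comparing (forward last k vs required): k=1: G vs T ✗; k=2: GG vs TC ✗; k=3: CGG vs TCG ✗; k=4: TCGG vs TCGG ✓; k=5: TTCGG vs TCGGG ✗; k=6: CTTCGG vs TCGGGT ✗; k=7: CCTTCGG vs TCGGGTC ✗; k=8: GCCTTCGG vs TCGGGTCC ✗.
Only k = 4 is perfect, so the longest perfect 3' overlap is 4.

Longest perfect overlap: 4 complementary base pairs; significant dimer risk (threshold 3).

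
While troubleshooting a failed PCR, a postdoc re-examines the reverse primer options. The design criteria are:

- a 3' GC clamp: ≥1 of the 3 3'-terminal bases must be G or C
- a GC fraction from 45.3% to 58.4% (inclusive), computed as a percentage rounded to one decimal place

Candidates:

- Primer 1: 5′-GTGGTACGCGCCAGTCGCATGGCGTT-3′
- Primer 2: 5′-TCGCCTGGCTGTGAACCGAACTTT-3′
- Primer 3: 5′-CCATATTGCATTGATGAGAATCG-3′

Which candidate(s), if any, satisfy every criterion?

Primer 1 (26 nt, A=3 T=6 G=10 C=7): 3' end GTT has 1 G/C ✓; GC 17/26 = 65.4%, outside 45.3–58.4% ✗ — fails.
Primer 2 (24 nt, A=4 T=7 G=6 C=7): 3' end TTT has 0 G/C, need ≥1 ✗; GC 13/24 = 54.2% ✓ — fails.
Primer 3 (23 nt, A=7 T=7 G=5 C=4): 3' end TCG has 2 G/C ✓; GC 9/23 = 39.1%, outside 45.3–58.4% ✗ — fails.

None of the candidates satisfy all criteria.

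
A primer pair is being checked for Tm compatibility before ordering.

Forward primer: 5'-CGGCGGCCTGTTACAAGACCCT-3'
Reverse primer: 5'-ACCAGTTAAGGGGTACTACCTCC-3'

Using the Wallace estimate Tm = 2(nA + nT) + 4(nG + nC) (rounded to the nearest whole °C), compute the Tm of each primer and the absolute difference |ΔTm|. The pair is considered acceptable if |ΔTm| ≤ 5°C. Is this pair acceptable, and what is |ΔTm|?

Forward: A=4 T=4 G=6 C=8 → Tm = 2·8 + 4·14 = 72°C.
Reverse: A=6 T=5 G=5 C=7 → Tm = 2·11 + 4·12 = 70°C.
|ΔTm| = |72 − 70| = 2°C, ≤ 5°C.

|ΔTm| = 2°C; the pair is acceptable.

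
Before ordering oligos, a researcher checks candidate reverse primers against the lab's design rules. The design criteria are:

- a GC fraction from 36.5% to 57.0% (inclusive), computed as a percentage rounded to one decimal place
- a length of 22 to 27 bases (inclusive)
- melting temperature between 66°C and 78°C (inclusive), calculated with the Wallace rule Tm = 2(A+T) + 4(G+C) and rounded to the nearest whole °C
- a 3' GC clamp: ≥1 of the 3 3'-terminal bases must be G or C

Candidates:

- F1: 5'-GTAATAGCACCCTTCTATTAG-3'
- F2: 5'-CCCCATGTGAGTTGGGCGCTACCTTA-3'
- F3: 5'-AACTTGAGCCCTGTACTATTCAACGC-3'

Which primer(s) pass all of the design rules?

F3 only.

F1 (21 nt, A=6 T=7 G=3 C=5): GC 8/21 = 38.1% ✓; length 21, outside 22–27 ✗; Tm = 2·13 + 4·8 = 58°C, outside 66–78°C ✗; 3' end TAG has 1 G/C ✓ — fails.
F2 (26 nt, A=4 T=7 G=7 C=8): GC 15/26 = 57.7%, outside 36.5–57.0% ✗; length 26 ✓; Tm = 2·11 + 4·15 = 82°C, outside 66–78°C ✗; 3' end TTA has 0 G/C, need ≥1 ✗ — fails.
F3 (26 nt, A=7 T=7 G=4 C=8): GC 12/26 = 46.2% ✓; length 26 ✓; Tm = 2·14 + 4·12 = 76°C ✓; 3' end CGC has 3 G/C ✓ — passes.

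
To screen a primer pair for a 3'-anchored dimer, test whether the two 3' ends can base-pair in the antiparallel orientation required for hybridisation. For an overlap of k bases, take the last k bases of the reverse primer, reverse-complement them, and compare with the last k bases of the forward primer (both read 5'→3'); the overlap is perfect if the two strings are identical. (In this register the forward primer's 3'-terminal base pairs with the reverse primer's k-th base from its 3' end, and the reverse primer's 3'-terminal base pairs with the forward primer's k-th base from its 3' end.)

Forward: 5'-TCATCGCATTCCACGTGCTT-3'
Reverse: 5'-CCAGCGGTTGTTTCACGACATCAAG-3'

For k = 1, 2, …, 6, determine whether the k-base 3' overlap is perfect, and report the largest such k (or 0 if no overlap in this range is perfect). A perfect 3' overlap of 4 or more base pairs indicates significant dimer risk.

Longest perfect overlap: 3 complementary base pairs; below the dimer-risk threshold (threshold 4).

Last 6 bases (5'→3') — forward …GTGCTT, reverse …ATCAAG.
Reverse complement of the reverse primer's last 6 bases: CTTGAT; its first k bases are the reverse complement of the reverse primer's last k bases, so a perfect k-base overlap needs the forward primer's last k bases to equal them.
Comparing (forward last k vs required): k=1: T vs C ✗; k=2: TT vs CT ✗; k=3: CTT vs CTT ✓; k=4: GCTT vs CTTG ✗; k=5: TGCTT vs CTTGA ✗; k=6: GTGCTT vs CTTGAT ✗.
Only k = 3 is perfect, so the longest perfect 3' overlap is 3.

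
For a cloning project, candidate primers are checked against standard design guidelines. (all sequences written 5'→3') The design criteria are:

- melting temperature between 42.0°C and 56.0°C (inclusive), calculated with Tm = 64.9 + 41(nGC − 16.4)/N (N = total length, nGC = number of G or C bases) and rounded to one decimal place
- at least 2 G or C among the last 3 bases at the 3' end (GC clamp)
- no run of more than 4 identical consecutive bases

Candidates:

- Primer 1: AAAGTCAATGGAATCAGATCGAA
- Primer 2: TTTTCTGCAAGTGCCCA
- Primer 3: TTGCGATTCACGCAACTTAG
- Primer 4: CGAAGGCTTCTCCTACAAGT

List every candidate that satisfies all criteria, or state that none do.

Primer 2 only.

Primer 1 (23 nt, A=11 T=4 G=5 C=3): Tm = 64.9 + 41·(8 − 16.4)/23 = 49.9°C ✓; 3' end GAA has 1 G/C, need ≥2 ✗; longest run = 3 ✓ — fails.
Primer 2 (17 nt, A=3 T=6 G=3 C=5): Tm = 64.9 + 41·(8 − 16.4)/17 = 44.6°C ✓; 3' end CCA has 2 G/C ✓; longest run = 4 ✓ — passes.
Primer 3 (20 nt, A=5 T=6 G=4 C=5): Tm = 64.9 + 41·(9 − 16.4)/20 = 49.7°C ✓; 3' end TAG has 1 G/C, need ≥2 ✗; longest run = 2 ✓ — fails.
Primer 4 (20 nt, A=5 T=5 G=4 C=6): Tm = 64.9 + 41·(10 − 16.4)/20 = 51.8°C ✓; 3' end AGT has 1 G/C, need ≥2 ✗; longest run = 2 ✓ — fails.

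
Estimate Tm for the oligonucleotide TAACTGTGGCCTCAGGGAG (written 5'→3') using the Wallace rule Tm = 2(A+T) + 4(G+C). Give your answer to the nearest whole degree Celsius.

Base counts: A=4, T=4, G=7, C=4 (length 19).
Tm = 2·(4+4) + 4·(7+4) = 2·8 + 4·11 = 16 + 44 = 60°C.

60°C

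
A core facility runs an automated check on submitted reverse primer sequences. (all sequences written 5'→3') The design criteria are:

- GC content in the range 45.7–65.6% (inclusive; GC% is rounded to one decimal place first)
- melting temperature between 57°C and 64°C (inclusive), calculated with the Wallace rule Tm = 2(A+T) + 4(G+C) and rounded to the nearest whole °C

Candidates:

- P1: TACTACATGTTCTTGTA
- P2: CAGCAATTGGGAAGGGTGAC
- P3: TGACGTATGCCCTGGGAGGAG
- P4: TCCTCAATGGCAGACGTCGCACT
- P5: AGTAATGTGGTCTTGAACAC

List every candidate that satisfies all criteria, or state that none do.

P1 (17 nt, A=4 T=8 G=2 C=3): GC 5/17 = 29.4%, outside 45.7–65.6% ✗; Tm = 2·12 + 4·5 = 44°C, outside 57–64°C ✗ — fails.
P2 (20 nt, A=6 T=3 G=8 C=3): GC 11/20 = 55.0% ✓; Tm = 2·9 + 4·11 = 62°C ✓ — passes.
P3 (21 nt, A=4 T=4 G=9 C=4): GC 13/21 = 61.9% ✓; Tm = 2·8 + 4·13 = 68°C, outside 57–64°C ✗ — fails.
P4 (23 nt, A=5 T=5 G=5 C=8): GC 13/23 = 56.5% ✓; Tm = 2·10 + 4·13 = 72°C, outside 57–64°C ✗ — fails.
P5 (20 nt, A=6 T=6 G=5 C=3): GC 8/20 = 40.0%, outside 45.7–65.6% ✗; Tm = 2·12 + 4·8 = 56°C, outside 57–64°C ✗ — fails.

P2 only.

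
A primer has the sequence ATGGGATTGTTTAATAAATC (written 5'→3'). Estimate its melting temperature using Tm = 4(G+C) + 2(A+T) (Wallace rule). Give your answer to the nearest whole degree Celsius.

Base counts: A=7, T=8, G=4, C=1 (length 20).
Tm = 2·(7+8) + 4·(4+1) = 2·15 + 4·5 = 30 + 20 = 50°C.

50°C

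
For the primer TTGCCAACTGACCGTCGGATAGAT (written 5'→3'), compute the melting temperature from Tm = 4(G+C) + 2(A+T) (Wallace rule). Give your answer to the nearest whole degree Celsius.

Base counts: A=6, T=6, G=6, C=6 (length 24).
Tm = 2·(6+6) + 4·(6+6) = 2·12 + 4·12 = 24 + 48 = 72°C.

72°C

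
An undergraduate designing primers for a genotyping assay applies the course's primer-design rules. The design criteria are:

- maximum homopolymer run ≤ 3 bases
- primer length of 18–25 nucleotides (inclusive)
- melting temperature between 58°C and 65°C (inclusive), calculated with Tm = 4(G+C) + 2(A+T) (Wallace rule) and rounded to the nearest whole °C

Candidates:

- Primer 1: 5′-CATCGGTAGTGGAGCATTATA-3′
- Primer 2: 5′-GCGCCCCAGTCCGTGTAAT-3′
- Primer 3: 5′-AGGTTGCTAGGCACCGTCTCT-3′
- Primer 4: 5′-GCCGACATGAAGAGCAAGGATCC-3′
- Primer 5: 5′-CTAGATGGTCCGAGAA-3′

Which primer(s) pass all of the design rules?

Primer 1 only.

Primer 1 (21 nt, A=6 T=6 G=6 C=3): longest run = 2 ✓; length 21 ✓; Tm = 2·12 + 4·9 = 60°C ✓ — passes.
Primer 2 (19 nt, A=3 T=4 G=5 C=7): longest run = 4, exceeds 3 ✗; length 19 ✓; Tm = 2·7 + 4·12 = 62°C ✓ — fails.
Primer 3 (21 nt, A=3 T=6 G=6 C=6): longest run = 2 ✓; length 21 ✓; Tm = 2·9 + 4·12 = 66°C, outside 58–65°C ✗ — fails.
Primer 4 (23 nt, A=8 T=2 G=7 C=6): longest run = 2 ✓; length 23 ✓; Tm = 2·10 + 4·13 = 72°C, outside 58–65°C ✗ — fails.
Primer 5 (16 nt, A=5 T=3 G=5 C=3): longest run = 2 ✓; length 16, outside 18–25 ✗; Tm = 2·8 + 4·8 = 48°C, outside 58–65°C ✗ — fails.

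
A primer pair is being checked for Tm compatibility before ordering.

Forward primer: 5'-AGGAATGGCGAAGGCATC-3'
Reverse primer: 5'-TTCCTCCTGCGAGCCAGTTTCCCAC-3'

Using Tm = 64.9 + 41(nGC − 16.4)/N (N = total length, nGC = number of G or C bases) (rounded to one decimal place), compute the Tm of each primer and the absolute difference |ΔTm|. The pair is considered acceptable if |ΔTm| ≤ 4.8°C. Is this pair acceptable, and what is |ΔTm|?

|ΔTm| = 12.3°C; the pair is not acceptable.

Forward: G+C = 10, N = 18 → Tm = 64.9 + 41·(10 − 16.4)/18 = 50.3°C.
Reverse: G+C = 15, N = 25 → Tm = 64.9 + 41·(15 − 16.4)/25 = 62.6°C.
|ΔTm| = |50.3 − 62.6| = 12.3°C, > 4.8°C.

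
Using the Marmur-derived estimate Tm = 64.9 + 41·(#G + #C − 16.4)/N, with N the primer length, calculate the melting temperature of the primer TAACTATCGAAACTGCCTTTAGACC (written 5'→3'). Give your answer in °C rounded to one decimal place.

Base counts: A=8, T=7, G=3, C=7; G+C = 10, N = 25.
Tm = 64.9 + 41·(10 − 16.4)/25 = 64.9 + -262.40/25 = 54.4°C.

54.4°C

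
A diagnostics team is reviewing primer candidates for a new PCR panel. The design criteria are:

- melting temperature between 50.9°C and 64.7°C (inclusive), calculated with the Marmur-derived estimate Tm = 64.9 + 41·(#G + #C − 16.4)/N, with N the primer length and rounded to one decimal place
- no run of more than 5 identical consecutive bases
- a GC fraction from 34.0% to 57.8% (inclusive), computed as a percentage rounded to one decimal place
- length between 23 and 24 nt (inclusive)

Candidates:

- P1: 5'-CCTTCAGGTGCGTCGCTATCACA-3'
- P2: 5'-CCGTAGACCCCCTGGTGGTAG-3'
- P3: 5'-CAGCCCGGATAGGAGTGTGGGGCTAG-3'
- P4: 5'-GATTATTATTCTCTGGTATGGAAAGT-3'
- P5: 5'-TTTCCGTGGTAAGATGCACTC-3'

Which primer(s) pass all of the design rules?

P1 (23 nt, A=4 T=6 G=5 C=8): Tm = 64.9 + 41·(13 − 16.4)/23 = 58.8°C ✓; longest run = 2 ✓; GC 13/23 = 56.5% ✓; length 23 ✓ — passes.
P2 (21 nt, A=3 T=4 G=7 C=7): Tm = 64.9 + 41·(14 − 16.4)/21 = 60.2°C ✓; longest run = 5 ✓; GC 14/21 = 66.7%, outside 34.0–57.8% ✗; length 21, outside 23–24 ✗ — fails.
P3 (26 nt, A=5 T=4 G=12 C=5): Tm = 64.9 + 41·(17 − 16.4)/26 = 65.8°C, outside 50.9–64.7°C ✗; longest run = 4 ✓; GC 17/26 = 65.4%, outside 34.0–57.8% ✗; length 26, outside 23–24 ✗ — fails.
P4 (26 nt, A=7 T=11 G=6 C=2): Tm = 64.9 + 41·(8 − 16.4)/26 = 51.7°C ✓; longest run = 3 ✓; GC 8/26 = 30.8%, outside 34.0–57.8% ✗; length 26, outside 23–24 ✗ — fails.
P5 (21 nt, A=4 T=7 G=5 C=5): Tm = 64.9 + 41·(10 − 16.4)/21 = 52.4°C ✓; longest run = 3 ✓; GC 10/21 = 47.6% ✓; length 21, outside 23–24 ✗ — fails.

P1 only.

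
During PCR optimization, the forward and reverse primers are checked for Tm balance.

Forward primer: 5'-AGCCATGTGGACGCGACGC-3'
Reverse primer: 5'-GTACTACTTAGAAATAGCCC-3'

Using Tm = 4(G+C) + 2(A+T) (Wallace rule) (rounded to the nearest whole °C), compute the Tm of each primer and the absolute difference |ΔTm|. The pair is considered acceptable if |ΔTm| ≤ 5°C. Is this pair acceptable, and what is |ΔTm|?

|ΔTm| = 8°C; the pair is not acceptable.

Forward: A=4 T=2 G=7 C=6 → Tm = 2·6 + 4·13 = 64°C.
Reverse: A=7 T=5 G=3 C=5 → Tm = 2·12 + 4·8 = 56°C.
|ΔTm| = |64 − 56| = 8°C, > 5°C.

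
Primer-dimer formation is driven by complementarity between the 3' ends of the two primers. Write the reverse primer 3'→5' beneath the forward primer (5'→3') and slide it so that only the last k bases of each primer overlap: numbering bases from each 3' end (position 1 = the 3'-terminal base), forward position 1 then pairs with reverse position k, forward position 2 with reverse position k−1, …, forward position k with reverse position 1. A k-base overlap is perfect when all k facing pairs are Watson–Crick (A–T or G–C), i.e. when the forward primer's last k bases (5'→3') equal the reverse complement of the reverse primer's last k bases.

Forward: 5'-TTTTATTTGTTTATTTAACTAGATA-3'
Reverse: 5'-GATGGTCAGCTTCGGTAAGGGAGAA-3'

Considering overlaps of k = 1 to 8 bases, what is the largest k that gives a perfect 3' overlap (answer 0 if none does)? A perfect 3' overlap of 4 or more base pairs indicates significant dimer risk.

Longest perfect overlap: 0 complementary base pairs; below the dimer-risk threshold (threshold 4).

Last 8 bases (5'→3') — forward …ACTAGATA, reverse …AGGGAGAA.
Reverse complement of the reverse primer's last 8 bases: TTCTCCCT; its first k bases are the reverse complement of the reverse primer's last k bases, so a perfect k-base overlap needs the forward primer's last k bases to equal them.
Comparing (forward last k vs required): k=1: A vs T ✗; k=2: TA vs TT ✗; k=3: ATA vs TTC ✗; k=4: GATA vs TTCT ✗; k=5: AGATA vs TTCTC ✗; k=6: TAGATA vs TTCTCC ✗; k=7: CTAGATA vs TTCTCCC ✗; k=8: ACTAGATA vs TTCTCCCT ✗.
No overlap length from 1 to 8 is perfect, so the longest perfect 3' overlap is 0.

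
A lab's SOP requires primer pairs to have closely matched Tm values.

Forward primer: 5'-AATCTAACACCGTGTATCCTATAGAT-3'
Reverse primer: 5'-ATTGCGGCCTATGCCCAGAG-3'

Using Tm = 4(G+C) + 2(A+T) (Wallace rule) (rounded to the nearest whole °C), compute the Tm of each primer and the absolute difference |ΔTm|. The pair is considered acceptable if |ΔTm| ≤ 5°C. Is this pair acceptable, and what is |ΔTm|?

|ΔTm| = 6°C; the pair is not acceptable.

Forward: A=9 T=8 G=3 C=6 → Tm = 2·17 + 4·9 = 70°C.
Reverse: A=4 T=4 G=6 C=6 → Tm = 2·8 + 4·12 = 64°C.
|ΔTm| = |70 − 64| = 6°C, > 5°C.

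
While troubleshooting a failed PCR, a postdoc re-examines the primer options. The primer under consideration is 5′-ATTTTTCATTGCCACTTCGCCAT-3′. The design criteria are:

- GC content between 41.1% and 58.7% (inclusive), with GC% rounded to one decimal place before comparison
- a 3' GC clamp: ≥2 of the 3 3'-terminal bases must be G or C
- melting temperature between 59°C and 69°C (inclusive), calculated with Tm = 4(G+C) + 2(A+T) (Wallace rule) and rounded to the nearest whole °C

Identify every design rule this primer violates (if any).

Base counts: A=4, T=10, G=2, C=7 (length 23).
GC content: GC 9/23 = 39.1%, outside 41.1–58.7% ✗
GC clamp: 3' end CAT has 1 G/C, need ≥2 ✗
Tm: Tm = 2·14 + 4·9 = 64°C ✓

Fails: GC content, GC clamp.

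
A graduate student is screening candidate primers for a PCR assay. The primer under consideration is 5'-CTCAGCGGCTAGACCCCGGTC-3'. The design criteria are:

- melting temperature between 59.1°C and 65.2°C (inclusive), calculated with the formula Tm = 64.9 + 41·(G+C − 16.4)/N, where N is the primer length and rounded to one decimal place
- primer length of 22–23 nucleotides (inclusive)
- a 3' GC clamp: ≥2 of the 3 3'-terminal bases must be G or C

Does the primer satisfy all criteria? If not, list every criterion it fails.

Fails: length.

Base counts: A=3, T=3, G=6, C=9 (length 21).
Tm: Tm = 64.9 + 41·(15 − 16.4)/21 = 62.2°C ✓
length: length 21, outside 22–23 ✗
GC clamp: 3' end GTC has 2 G/C ✓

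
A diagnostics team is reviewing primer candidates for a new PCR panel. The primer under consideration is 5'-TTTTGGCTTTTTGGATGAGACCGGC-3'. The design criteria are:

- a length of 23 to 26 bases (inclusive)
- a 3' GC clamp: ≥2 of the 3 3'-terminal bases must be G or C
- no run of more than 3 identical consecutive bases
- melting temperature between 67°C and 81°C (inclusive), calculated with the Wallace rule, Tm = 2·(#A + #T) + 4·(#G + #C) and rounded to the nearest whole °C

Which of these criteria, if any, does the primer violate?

Fails: homopolymer run.

Base counts: A=3, T=10, G=8, C=4 (length 25).
length: length 25 ✓
GC clamp: 3' end GGC has 3 G/C ✓
homopolymer run: longest run = 5, exceeds 3 ✗
Tm: Tm = 2·13 + 4·12 = 74°C ✓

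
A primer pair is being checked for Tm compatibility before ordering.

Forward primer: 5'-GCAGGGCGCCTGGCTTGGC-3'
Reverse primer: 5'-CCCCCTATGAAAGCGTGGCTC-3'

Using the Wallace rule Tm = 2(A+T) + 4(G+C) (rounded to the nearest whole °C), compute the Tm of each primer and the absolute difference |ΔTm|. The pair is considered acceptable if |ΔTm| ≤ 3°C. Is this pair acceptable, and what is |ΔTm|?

Forward: A=1 T=3 G=9 C=6 → Tm = 2·4 + 4·15 = 68°C.
Reverse: A=4 T=4 G=5 C=8 → Tm = 2·8 + 4·13 = 68°C.
|ΔTm| = |68 − 68| = 0°C, ≤ 3°C.

|ΔTm| = 0°C; the pair is acceptable.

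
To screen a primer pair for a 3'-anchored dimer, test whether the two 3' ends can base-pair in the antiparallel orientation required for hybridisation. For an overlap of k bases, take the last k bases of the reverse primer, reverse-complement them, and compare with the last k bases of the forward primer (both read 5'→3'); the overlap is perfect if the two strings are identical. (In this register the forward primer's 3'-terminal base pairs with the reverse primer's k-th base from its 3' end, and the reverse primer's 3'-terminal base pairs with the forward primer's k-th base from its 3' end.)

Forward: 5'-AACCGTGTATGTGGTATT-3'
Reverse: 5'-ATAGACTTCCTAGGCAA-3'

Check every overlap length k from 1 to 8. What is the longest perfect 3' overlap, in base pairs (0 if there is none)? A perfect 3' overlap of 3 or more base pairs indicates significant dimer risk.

Longest perfect overlap: 2 complementary base pairs; below the dimer-risk threshold (threshold 3).

Last 8 bases (5'→3') — forward …GTGGTATT, reverse …CTAGGCAA.
Reverse complement of the reverse primer's last 8 bases: TTGCCTAG; its first k bases are the reverse complement of the reverse primer's last k bases, so a perfect k-base overlap needs the forward primer's last k bases to equal them.
Comparing (forward last k vs required): k=1: T vs T ✓; k=2: TT vs TT ✓; k=3: ATT vs TTG ✗; k=4: TATT vs TTGC ✗; k=5: GTATT vs TTGCC ✗; k=6: GGTATT vs TTGCCT ✗; k=7: TGGTATT vs TTGCCTA ✗; k=8: GTGGTATT vs TTGCCTAG ✗.
Perfect overlaps at k = 1, 2; the largest is 2.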